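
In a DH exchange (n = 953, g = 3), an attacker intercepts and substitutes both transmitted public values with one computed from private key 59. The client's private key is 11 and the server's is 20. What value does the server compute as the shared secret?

218

The server receives an attacker's public value M = 3^59 mod 953 instead of the honest one.
3^1 ≡ 3 (mod 953)
3^2 = (3^1)^2 ≡ 3^2 = 9 ≡ 9 (mod 953)
3^4 = (3^2)^2 ≡ 9^2 = 81 ≡ 81 (mod 953)
3^8 = (3^4)^2 ≡ 81^2 = 6561 ≡ 843 (mod 953)
3^16 = (3^8)^2 ≡ 843^2 = 710649 ≡ 664 (mod 953)
3^32 = (3^16)^2 ≡ 664^2 = 440896 ≡ 610 (mod 953)
3^59 = 3^32 · 3^16 · 3^8 · 3^2 · 3^1 ≡ 610 · 664 · 843 · 9 · 3 ≡ 241 (mod 953).
So M = 241. The server computes K = M^20 mod 953.
241^1 ≡ 241 (mod 953)
241^2 = (241^1)^2 ≡ 241^2 = 58081 ≡ 901 (mod 953)
241^4 = (241^2)^2 ≡ 901^2 = 811801 ≡ 798 (mod 953)
241^8 = (241^4)^2 ≡ 798^2 = 636804 ≡ 200 (mod 953)
241^16 = (241^8)^2 ≡ 200^2 = 40000 ≡ 927 (mod 953)
241^20 = 241^16 · 241^4 ≡ 927 · 798 ≡ 218 (mod 953).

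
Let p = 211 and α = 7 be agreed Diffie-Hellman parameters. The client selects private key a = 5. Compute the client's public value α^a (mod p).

Public value = 7^5 (mod 211).
7^1 ≡ 7 (mod 211)
7^2 = (7^1)^2 ≡ 7^2 = 49 ≡ 49 (mod 211)
7^4 = (7^2)^2 ≡ 49^2 = 2401 ≡ 80 (mod 211)
7^5 = 7^4 · 7^1 ≡ 80 · 7 ≡ 138 (mod 211).

138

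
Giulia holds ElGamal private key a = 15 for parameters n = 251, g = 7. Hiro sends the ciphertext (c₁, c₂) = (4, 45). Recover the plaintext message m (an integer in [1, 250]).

179

Shared mask s = c₁^a mod n = 4^15 mod 251.
4^1 ≡ 4 (mod 251)
4^2 = (4^1)^2 ≡ 4^2 = 16 ≡ 16 (mod 251)
4^4 = (4^2)^2 ≡ 16^2 = 256 ≡ 5 (mod 251)
4^8 = (4^4)^2 ≡ 5^2 = 25 ≡ 25 (mod 251)
4^15 = 4^8 · 4^4 · 4^2 · 4^1 ≡ 25 · 5 · 16 · 4 ≡ 219 (mod 251).
So s = 219; s⁻¹ ≡ 149 (mod 251).
m = c₂ · s⁻¹ mod 251 = 45 · 149 mod 251 = 179.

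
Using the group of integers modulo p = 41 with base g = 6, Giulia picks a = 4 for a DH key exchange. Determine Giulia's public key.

Public value = 6^4 mod 41.
6^1 ≡ 6 (mod 41)
6^2 = (6^1)^2 ≡ 6^2 = 36 ≡ 36 (mod 41)
6^4 = (6^2)^2 ≡ 36^2 = 1296 ≡ 25 (mod 41)

25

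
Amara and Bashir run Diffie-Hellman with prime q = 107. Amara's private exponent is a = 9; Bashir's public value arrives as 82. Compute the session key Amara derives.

80

Shared key K = 82^9 mod 107.
82^1 ≡ 82 (mod 107)
82^2 = (82^1)^2 ≡ 82^2 = 6724 ≡ 90 (mod 107)
82^4 = (82^2)^2 ≡ 90^2 = 8100 ≡ 75 (mod 107)
82^8 = (82^4)^2 ≡ 75^2 = 5625 ≡ 61 (mod 107)
82^9 = 82^8 · 82^1 ≡ 61 · 82 ≡ 80 (mod 107).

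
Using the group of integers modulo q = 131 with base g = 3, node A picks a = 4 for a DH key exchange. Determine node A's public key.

81

Public value = 3^4 mod 131.
3^1 ≡ 3 (mod 131)
3^2 = (3^1)^2 ≡ 3^2 = 9 ≡ 9 (mod 131)
3^4 = (3^2)^2 ≡ 9^2 = 81 ≡ 81 (mod 131)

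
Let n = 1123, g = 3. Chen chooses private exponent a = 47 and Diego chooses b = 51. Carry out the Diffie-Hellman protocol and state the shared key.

Chen sends A = g^a mod n = 3^47 mod 1123.
3^1 ≡ 3 (mod 1123)
3^2 = (3^1)^2 ≡ 3^2 = 9 ≡ 9 (mod 1123)
3^4 = (3^2)^2 ≡ 9^2 = 81 ≡ 81 (mod 1123)
3^8 = (3^4)^2 ≡ 81^2 = 6561 ≡ 946 (mod 1123)
3^16 = (3^8)^2 ≡ 946^2 = 894916 ≡ 1008 (mod 1123)
3^32 = (3^16)^2 ≡ 1008^2 = 1016064 ≡ 872 (mod 1123)
3^47 = 3^32 · 3^8 · 3^4 · 3^2 · 3^1 ≡ 872 · 946 · 81 · 9 · 3 ≡ 1012 (mod 1123).
So A = 1012. Diego then computes K = A^b mod n = 1012^51 mod 1123.
1012^1 ≡ 1012 (mod 1123)
1012^2 = (1012^1)^2 ≡ 1012^2 = 1024144 ≡ 1091 (mod 1123)
1012^4 = (1012^2)^2 ≡ 1091^2 = 1190281 ≡ 1024 (mod 1123)
1012^8 = (1012^4)^2 ≡ 1024^2 = 1048576 ≡ 817 (mod 1123)
1012^16 = (1012^8)^2 ≡ 817^2 = 667489 ≡ 427 (mod 1123)
1012^32 = (1012^16)^2 ≡ 427^2 = 182329 ≡ 403 (mod 1123)
1012^51 = 1012^32 · 1012^16 · 1012^2 · 1012^1 ≡ 403 · 427 · 1091 · 1012 ≡ 780 (mod 1123).

780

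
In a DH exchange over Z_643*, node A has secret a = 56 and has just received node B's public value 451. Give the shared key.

Shared key K = 451^56 mod 643.
451^1 ≡ 451 (mod 643)
451^2 = (451^1)^2 ≡ 451^2 = 203401 ≡ 213 (mod 643)
451^4 = (451^2)^2 ≡ 213^2 = 45369 ≡ 359 (mod 643)
451^8 = (451^4)^2 ≡ 359^2 = 128881 ≡ 281 (mod 643)
451^16 = (451^8)^2 ≡ 281^2 = 78961 ≡ 515 (mod 643)
451^32 = (451^16)^2 ≡ 515^2 = 265225 ≡ 309 (mod 643)
451^56 = 451^32 · 451^16 · 451^8 ≡ 309 · 515 · 281 ≡ 143 (mod 643).

143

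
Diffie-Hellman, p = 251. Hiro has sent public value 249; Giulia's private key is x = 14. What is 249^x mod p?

Shared key K = 249^14 mod 251.
249^1 ≡ 249 (mod 251)
249^2 = (249^1)^2 ≡ 249^2 = 62001 ≡ 4 (mod 251)
249^4 = (249^2)^2 ≡ 4^2 = 16 ≡ 16 (mod 251)
249^8 = (249^4)^2 ≡ 16^2 = 256 ≡ 5 (mod 251)
249^14 = 249^8 · 249^4 · 249^2 ≡ 5 · 16 · 4 ≡ 69 (mod 251).

69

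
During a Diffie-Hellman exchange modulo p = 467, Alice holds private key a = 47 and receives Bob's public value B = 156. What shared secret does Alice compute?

68

Shared key K = 156^47 mod 467.
156^1 ≡ 156 (mod 467)
156^2 = (156^1)^2 ≡ 156^2 = 24336 ≡ 52 (mod 467)
156^4 = (156^2)^2 ≡ 52^2 = 2704 ≡ 369 (mod 467)
156^8 = (156^4)^2 ≡ 369^2 = 136161 ≡ 264 (mod 467)
156^16 = (156^8)^2 ≡ 264^2 = 69696 ≡ 113 (mod 467)
156^32 = (156^16)^2 ≡ 113^2 = 12769 ≡ 160 (mod 467)
156^47 = 156^32 · 156^8 · 156^4 · 156^2 · 156^1 ≡ 160 · 264 · 369 · 52 · 156 ≡ 68 (mod 467).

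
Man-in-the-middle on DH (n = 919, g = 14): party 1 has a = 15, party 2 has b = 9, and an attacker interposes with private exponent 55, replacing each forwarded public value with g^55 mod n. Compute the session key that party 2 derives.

785

Party 2 receives an attacker's public value M = 14^55 mod 919 instead of the honest one.
14^1 ≡ 14 (mod 919)
14^2 = (14^1)^2 ≡ 14^2 = 196 ≡ 196 (mod 919)
14^4 = (14^2)^2 ≡ 196^2 = 38416 ≡ 737 (mod 919)
14^8 = (14^4)^2 ≡ 737^2 = 543169 ≡ 40 (mod 919)
14^16 = (14^8)^2 ≡ 40^2 = 1600 ≡ 681 (mod 919)
14^32 = (14^16)^2 ≡ 681^2 = 463761 ≡ 585 (mod 919)
14^55 = 14^32 · 14^16 · 14^4 · 14^2 · 14^1 ≡ 585 · 681 · 737 · 196 · 14 ≡ 127 (mod 919).
So M = 127. Party 2 computes K = M^9 mod 919.
127^1 ≡ 127 (mod 919)
127^2 = (127^1)^2 ≡ 127^2 = 16129 ≡ 506 (mod 919)
127^4 = (127^2)^2 ≡ 506^2 = 256036 ≡ 554 (mod 919)
127^8 = (127^4)^2 ≡ 554^2 = 306916 ≡ 889 (mod 919)
127^9 = 127^8 · 127^1 ≡ 889 · 127 ≡ 785 (mod 919).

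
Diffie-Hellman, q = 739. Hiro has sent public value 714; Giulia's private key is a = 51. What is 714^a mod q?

Shared key K = 714^51 mod 739.
714^1 ≡ 714 (mod 739)
714^2 = (714^1)^2 ≡ 714^2 = 509796 ≡ 625 (mod 739)
714^4 = (714^2)^2 ≡ 625^2 = 390625 ≡ 433 (mod 739)
714^8 = (714^4)^2 ≡ 433^2 = 187489 ≡ 522 (mod 739)
714^16 = (714^8)^2 ≡ 522^2 = 272484 ≡ 532 (mod 739)
714^32 = (714^16)^2 ≡ 532^2 = 283024 ≡ 726 (mod 739)
714^51 = 714^32 · 714^16 · 714^2 · 714^1 ≡ 726 · 532 · 625 · 714 ≡ 8 (mod 739).

8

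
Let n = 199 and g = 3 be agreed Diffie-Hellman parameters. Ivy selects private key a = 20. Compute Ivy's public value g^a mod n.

Public value = 3^20 mod 199.
3^1 ≡ 3 (mod 199)
3^2 = (3^1)^2 ≡ 3^2 = 9 ≡ 9 (mod 199)
3^4 = (3^2)^2 ≡ 9^2 = 81 ≡ 81 (mod 199)
3^8 = (3^4)^2 ≡ 81^2 = 6561 ≡ 193 (mod 199)
3^16 = (3^8)^2 ≡ 193^2 = 37249 ≡ 36 (mod 199)
3^20 = 3^16 · 3^4 ≡ 36 · 81 ≡ 130 (mod 199).

130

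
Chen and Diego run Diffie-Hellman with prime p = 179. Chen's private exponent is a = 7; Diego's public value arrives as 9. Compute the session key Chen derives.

89

Shared key K = 9^7 mod 179.
9^1 ≡ 9 (mod 179)
9^2 = (9^1)^2 ≡ 9^2 = 81 ≡ 81 (mod 179)
9^4 = (9^2)^2 ≡ 81^2 = 6561 ≡ 117 (mod 179)
9^7 = 9^4 · 9^2 · 9^1 ≡ 117 · 81 · 9 ≡ 89 (mod 179).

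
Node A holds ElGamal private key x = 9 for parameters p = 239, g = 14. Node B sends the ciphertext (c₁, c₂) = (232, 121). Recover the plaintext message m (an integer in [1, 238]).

Shared mask s = c₁^x mod p = 232^9 mod 239.
232^1 ≡ 232 (mod 239)
232^2 = (232^1)^2 ≡ 232^2 = 53824 ≡ 49 (mod 239)
232^4 = (232^2)^2 ≡ 49^2 = 2401 ≡ 11 (mod 239)
232^8 = (232^4)^2 ≡ 11^2 = 121 ≡ 121 (mod 239)
232^9 = 232^8 · 232^1 ≡ 121 · 232 ≡ 109 (mod 239).
So s = 109; s⁻¹ ≡ 182 (mod 239).
m = c₂ · s⁻¹ mod 239 = 121 · 182 mod 239 = 34.

34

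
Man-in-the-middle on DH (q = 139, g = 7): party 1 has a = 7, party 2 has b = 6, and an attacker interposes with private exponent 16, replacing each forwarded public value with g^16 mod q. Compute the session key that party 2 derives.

Party 2 receives an attacker's public value M = 7^16 mod 139 instead of the honest one.
7^1 ≡ 7 (mod 139)
7^2 = (7^1)^2 ≡ 7^2 = 49 ≡ 49 (mod 139)
7^4 = (7^2)^2 ≡ 49^2 = 2401 ≡ 38 (mod 139)
7^8 = (7^4)^2 ≡ 38^2 = 1444 ≡ 54 (mod 139)
7^16 = (7^8)^2 ≡ 54^2 = 2916 ≡ 136 (mod 139)
So M = 136. Party 2 computes K = M^6 mod 139.
136^1 ≡ 136 (mod 139)
136^2 = (136^1)^2 ≡ 136^2 = 18496 ≡ 9 (mod 139)
136^4 = (136^2)^2 ≡ 9^2 = 81 ≡ 81 (mod 139)
136^6 = 136^4 · 136^2 ≡ 81 · 9 ≡ 34 (mod 139).

34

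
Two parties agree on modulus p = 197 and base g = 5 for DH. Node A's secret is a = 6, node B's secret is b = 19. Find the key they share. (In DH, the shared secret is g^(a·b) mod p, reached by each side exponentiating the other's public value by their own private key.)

Node B sends B = g^b mod p = 5^19 mod 197.
5^1 ≡ 5 (mod 197)
5^2 = (5^1)^2 ≡ 5^2 = 25 ≡ 25 (mod 197)
5^4 = (5^2)^2 ≡ 25^2 = 625 ≡ 34 (mod 197)
5^8 = (5^4)^2 ≡ 34^2 = 1156 ≡ 171 (mod 197)
5^16 = (5^8)^2 ≡ 171^2 = 29241 ≡ 85 (mod 197)
5^19 = 5^16 · 5^2 · 5^1 ≡ 85 · 25 · 5 ≡ 184 (mod 197).
So B = 184. Node A then computes K = B^a mod p = 184^6 mod 197.
184^1 ≡ 184 (mod 197)
184^2 = (184^1)^2 ≡ 184^2 = 33856 ≡ 169 (mod 197)
184^4 = (184^2)^2 ≡ 169^2 = 28561 ≡ 193 (mod 197)
184^6 = 184^4 · 184^2 ≡ 193 · 169 ≡ 112 (mod 197).

112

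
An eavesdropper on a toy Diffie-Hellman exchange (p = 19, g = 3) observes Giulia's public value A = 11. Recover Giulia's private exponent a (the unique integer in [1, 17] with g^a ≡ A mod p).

Try successive powers of 3 modulo 19:
3^1 ≡ 3
3^2 ≡ 9
3^3 ≡ 8
3^4 ≡ 5
3^5 ≡ 15
3^6 ≡ 7
3^7 ≡ 2
3^8 ≡ 6
3^9 ≡ 18
3^10 ≡ 16
3^11 ≡ 10
3^12 ≡ 11
Found: a = 12.

12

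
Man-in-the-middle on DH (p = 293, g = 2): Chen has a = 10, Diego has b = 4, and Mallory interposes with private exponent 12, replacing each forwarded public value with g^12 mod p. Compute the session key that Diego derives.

124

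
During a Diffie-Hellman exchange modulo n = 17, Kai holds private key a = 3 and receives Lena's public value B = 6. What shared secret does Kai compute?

12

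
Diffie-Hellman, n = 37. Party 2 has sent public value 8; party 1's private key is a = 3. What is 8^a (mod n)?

31

Shared key K = 8^3 mod 37.
8^1 ≡ 8 (mod 37)
8^2 = (8^1)^2 ≡ 8^2 = 64 ≡ 27 (mod 37)
8^3 = 8^2 · 8^1 ≡ 27 · 8 ≡ 31 (mod 37).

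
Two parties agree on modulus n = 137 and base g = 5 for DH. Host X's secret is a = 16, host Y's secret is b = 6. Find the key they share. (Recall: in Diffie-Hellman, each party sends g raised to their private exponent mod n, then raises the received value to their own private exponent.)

Host X sends A = g^a mod n = 5^16 mod 137.
5^1 ≡ 5 (mod 137)
5^2 = (5^1)^2 ≡ 5^2 = 25 ≡ 25 (mod 137)
5^4 = (5^2)^2 ≡ 25^2 = 625 ≡ 77 (mod 137)
5^8 = (5^4)^2 ≡ 77^2 = 5929 ≡ 38 (mod 137)
5^16 = (5^8)^2 ≡ 38^2 = 1444 ≡ 74 (mod 137)
So A = 74. Host Y then computes K = A^b mod n = 74^6 mod 137.
74^1 ≡ 74 (mod 137)
74^2 = (74^1)^2 ≡ 74^2 = 5476 ≡ 133 (mod 137)
74^4 = (74^2)^2 ≡ 133^2 = 17689 ≡ 16 (mod 137)
74^6 = 74^4 · 74^2 ≡ 16 · 133 ≡ 73 (mod 137).

73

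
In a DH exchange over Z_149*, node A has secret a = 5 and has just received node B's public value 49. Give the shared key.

Shared key K = 49^5 mod 149.
49^1 ≡ 49 (mod 149)
49^2 = (49^1)^2 ≡ 49^2 = 2401 ≡ 17 (mod 149)
49^4 = (49^2)^2 ≡ 17^2 = 289 ≡ 140 (mod 149)
49^5 = 49^4 · 49^1 ≡ 140 · 49 ≡ 6 (mod 149).

6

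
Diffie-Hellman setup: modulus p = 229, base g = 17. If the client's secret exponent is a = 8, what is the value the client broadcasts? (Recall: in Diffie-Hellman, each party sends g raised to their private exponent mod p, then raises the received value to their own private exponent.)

203

Public value = 17^8 (mod 229).
17^1 ≡ 17 (mod 229)
17^2 = (17^1)^2 ≡ 17^2 = 289 ≡ 60 (mod 229)
17^4 = (17^2)^2 ≡ 60^2 = 3600 ≡ 165 (mod 229)
17^8 = (17^4)^2 ≡ 165^2 = 27225 ≡ 203 (mod 229)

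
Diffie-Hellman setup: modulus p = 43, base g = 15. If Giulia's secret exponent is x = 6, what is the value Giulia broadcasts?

Public value = 15^6 mod 43.
15^1 ≡ 15 (mod 43)
15^2 = (15^1)^2 ≡ 15^2 = 225 ≡ 10 (mod 43)
15^4 = (15^2)^2 ≡ 10^2 = 100 ≡ 14 (mod 43)
15^6 = 15^4 · 15^2 ≡ 14 · 10 ≡ 11 (mod 43).

11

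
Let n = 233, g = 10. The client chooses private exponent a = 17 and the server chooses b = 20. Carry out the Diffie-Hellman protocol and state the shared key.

The server sends B = g^b mod n = 10^20 mod 233.
10^1 ≡ 10 (mod 233)
10^2 = (10^1)^2 ≡ 10^2 = 100 ≡ 100 (mod 233)
10^4 = (10^2)^2 ≡ 100^2 = 10000 ≡ 214 (mod 233)
10^8 = (10^4)^2 ≡ 214^2 = 45796 ≡ 128 (mod 233)
10^16 = (10^8)^2 ≡ 128^2 = 16384 ≡ 74 (mod 233)
10^20 = 10^16 · 10^4 ≡ 74 · 214 ≡ 225 (mod 233).
So B = 225. The client then computes K = B^a mod n = 225^17 mod 233.
225^1 ≡ 225 (mod 233)
225^2 = (225^1)^2 ≡ 225^2 = 50625 ≡ 64 (mod 233)
225^4 = (225^2)^2 ≡ 64^2 = 4096 ≡ 135 (mod 233)
225^8 = (225^4)^2 ≡ 135^2 = 18225 ≡ 51 (mod 233)
225^16 = (225^8)^2 ≡ 51^2 = 2601 ≡ 38 (mod 233)
225^17 = 225^16 · 225^1 ≡ 38 · 225 ≡ 162 (mod 233).

162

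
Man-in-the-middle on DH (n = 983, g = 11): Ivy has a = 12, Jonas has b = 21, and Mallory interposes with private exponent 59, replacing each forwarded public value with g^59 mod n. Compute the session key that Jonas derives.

819

Jonas receives Mallory's public value M = 11^59 mod 983 instead of the honest one.
11^1 ≡ 11 (mod 983)
11^2 = (11^1)^2 ≡ 11^2 = 121 ≡ 121 (mod 983)
11^4 = (11^2)^2 ≡ 121^2 = 14641 ≡ 879 (mod 983)
11^8 = (11^4)^2 ≡ 879^2 = 772641 ≡ 3 (mod 983)
11^16 = (11^8)^2 ≡ 3^2 = 9 ≡ 9 (mod 983)
11^32 = (11^16)^2 ≡ 9^2 = 81 ≡ 81 (mod 983)
11^59 = 11^32 · 11^16 · 11^8 · 11^2 · 11^1 ≡ 81 · 9 · 3 · 121 · 11 ≡ 234 (mod 983).
So M = 234. Jonas computes K = M^21 mod 983.
234^1 ≡ 234 (mod 983)
234^2 = (234^1)^2 ≡ 234^2 = 54756 ≡ 691 (mod 983)
234^4 = (234^2)^2 ≡ 691^2 = 477481 ≡ 726 (mod 983)
234^8 = (234^4)^2 ≡ 726^2 = 527076 ≡ 188 (mod 983)
234^16 = (234^8)^2 ≡ 188^2 = 35344 ≡ 939 (mod 983)
234^21 = 234^16 · 234^4 · 234^1 ≡ 939 · 726 · 234 ≡ 819 (mod 983).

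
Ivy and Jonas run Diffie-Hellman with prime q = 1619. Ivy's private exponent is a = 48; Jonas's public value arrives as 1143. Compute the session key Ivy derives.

1089

Shared key K = 1143^48 mod 1619.
1143^1 ≡ 1143 (mod 1619)
1143^2 = (1143^1)^2 ≡ 1143^2 = 1306449 ≡ 1535 (mod 1619)
1143^4 = (1143^2)^2 ≡ 1535^2 = 2356225 ≡ 580 (mod 1619)
1143^8 = (1143^4)^2 ≡ 580^2 = 336400 ≡ 1267 (mod 1619)
1143^16 = (1143^8)^2 ≡ 1267^2 = 1605289 ≡ 860 (mod 1619)
1143^32 = (1143^16)^2 ≡ 860^2 = 739600 ≡ 1336 (mod 1619)
1143^48 = 1143^32 · 1143^16 ≡ 1336 · 860 ≡ 1089 (mod 1619).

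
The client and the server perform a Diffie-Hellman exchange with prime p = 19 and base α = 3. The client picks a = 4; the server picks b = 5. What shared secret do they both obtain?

9

The server sends B = α^b mod p = 3^5 mod 19.
3^1 ≡ 3 (mod 19)
3^2 = (3^1)^2 ≡ 3^2 = 9 ≡ 9 (mod 19)
3^4 = (3^2)^2 ≡ 9^2 = 81 ≡ 5 (mod 19)
3^5 = 3^4 · 3^1 ≡ 5 · 3 ≡ 15 (mod 19).
So B = 15. The client then computes K = B^a mod p = 15^4 mod 19.
15^1 ≡ 15 (mod 19)
15^2 = (15^1)^2 ≡ 15^2 = 225 ≡ 16 (mod 19)
15^4 = (15^2)^2 ≡ 16^2 = 256 ≡ 9 (mod 19)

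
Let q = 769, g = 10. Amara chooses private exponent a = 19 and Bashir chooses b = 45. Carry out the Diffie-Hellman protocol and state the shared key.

675

Amara sends A = g^a mod q = 10^19 mod 769.
10^1 ≡ 10 (mod 769)
10^2 = (10^1)^2 ≡ 10^2 = 100 ≡ 100 (mod 769)
10^4 = (10^2)^2 ≡ 100^2 = 10000 ≡ 3 (mod 769)
10^8 = (10^4)^2 ≡ 3^2 = 9 ≡ 9 (mod 769)
10^16 = (10^8)^2 ≡ 9^2 = 81 ≡ 81 (mod 769)
10^19 = 10^16 · 10^2 · 10^1 ≡ 81 · 100 · 10 ≡ 255 (mod 769).
So A = 255. Bashir then computes K = A^b mod q = 255^45 mod 769.
255^1 ≡ 255 (mod 769)
255^2 = (255^1)^2 ≡ 255^2 = 65025 ≡ 429 (mod 769)
255^4 = (255^2)^2 ≡ 429^2 = 184041 ≡ 250 (mod 769)
255^8 = (255^4)^2 ≡ 250^2 = 62500 ≡ 211 (mod 769)
255^16 = (255^8)^2 ≡ 211^2 = 44521 ≡ 688 (mod 769)
255^32 = (255^16)^2 ≡ 688^2 = 473344 ≡ 409 (mod 769)
255^45 = 255^32 · 255^8 · 255^4 · 255^1 ≡ 409 · 211 · 250 · 255 ≡ 675 (mod 769).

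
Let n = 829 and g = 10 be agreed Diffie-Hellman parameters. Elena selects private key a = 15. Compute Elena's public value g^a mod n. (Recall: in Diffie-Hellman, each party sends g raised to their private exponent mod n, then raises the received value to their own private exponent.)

Public value = 10^15 mod 829.
10^1 ≡ 10 (mod 829)
10^2 = (10^1)^2 ≡ 10^2 = 100 ≡ 100 (mod 829)
10^4 = (10^2)^2 ≡ 100^2 = 10000 ≡ 52 (mod 829)
10^8 = (10^4)^2 ≡ 52^2 = 2704 ≡ 217 (mod 829)
10^15 = 10^8 · 10^4 · 10^2 · 10^1 ≡ 217 · 52 · 100 · 10 ≡ 481 (mod 829).

481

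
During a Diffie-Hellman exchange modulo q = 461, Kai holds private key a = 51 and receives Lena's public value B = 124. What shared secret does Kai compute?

211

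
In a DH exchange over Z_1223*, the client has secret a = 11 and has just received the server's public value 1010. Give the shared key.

Shared key K = 1010^11 mod 1223.
1010^1 ≡ 1010 (mod 1223)
1010^2 = (1010^1)^2 ≡ 1010^2 = 1020100 ≡ 118 (mod 1223)
1010^4 = (1010^2)^2 ≡ 118^2 = 13924 ≡ 471 (mod 1223)
1010^8 = (1010^4)^2 ≡ 471^2 = 221841 ≡ 478 (mod 1223)
1010^11 = 1010^8 · 1010^2 · 1010^1 ≡ 478 · 118 · 1010 ≡ 700 (mod 1223).

700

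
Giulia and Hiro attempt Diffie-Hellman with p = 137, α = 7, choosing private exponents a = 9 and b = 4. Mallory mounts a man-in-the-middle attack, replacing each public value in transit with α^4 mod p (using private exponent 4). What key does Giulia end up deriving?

88

Giulia receives Mallory's public value M = 7^4 mod 137 instead of the honest one.
7^1 ≡ 7 (mod 137)
7^2 = (7^1)^2 ≡ 7^2 = 49 ≡ 49 (mod 137)
7^4 = (7^2)^2 ≡ 49^2 = 2401 ≡ 72 (mod 137)
So M = 72. Giulia computes K = M^9 mod 137.
72^1 ≡ 72 (mod 137)
72^2 = (72^1)^2 ≡ 72^2 = 5184 ≡ 115 (mod 137)
72^4 = (72^2)^2 ≡ 115^2 = 13225 ≡ 73 (mod 137)
72^8 = (72^4)^2 ≡ 73^2 = 5329 ≡ 123 (mod 137)
72^9 = 72^8 · 72^1 ≡ 123 · 72 ≡ 88 (mod 137).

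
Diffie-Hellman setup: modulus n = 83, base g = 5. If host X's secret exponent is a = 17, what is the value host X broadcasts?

Public value = 5^17 (mod 83).
5^1 ≡ 5 (mod 83)
5^2 = (5^1)^2 ≡ 5^2 = 25 ≡ 25 (mod 83)
5^4 = (5^2)^2 ≡ 25^2 = 625 ≡ 44 (mod 83)
5^8 = (5^4)^2 ≡ 44^2 = 1936 ≡ 27 (mod 83)
5^16 = (5^8)^2 ≡ 27^2 = 729 ≡ 65 (mod 83)
5^17 = 5^16 · 5^1 ≡ 65 · 5 ≡ 76 (mod 83).

76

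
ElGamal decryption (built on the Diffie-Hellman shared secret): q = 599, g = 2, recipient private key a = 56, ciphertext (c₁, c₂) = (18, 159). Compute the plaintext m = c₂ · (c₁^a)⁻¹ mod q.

Shared mask s = c₁^a mod q = 18^56 mod 599.
18^1 ≡ 18 (mod 599)
18^2 = (18^1)^2 ≡ 18^2 = 324 ≡ 324 (mod 599)
18^4 = (18^2)^2 ≡ 324^2 = 104976 ≡ 151 (mod 599)
18^8 = (18^4)^2 ≡ 151^2 = 22801 ≡ 39 (mod 599)
18^16 = (18^8)^2 ≡ 39^2 = 1521 ≡ 323 (mod 599)
18^32 = (18^16)^2 ≡ 323^2 = 104329 ≡ 103 (mod 599)
18^56 = 18^32 · 18^16 · 18^8 ≡ 103 · 323 · 39 ≡ 57 (mod 599).
So s = 57; s⁻¹ ≡ 578 (mod 599).
m = c₂ · s⁻¹ mod 599 = 159 · 578 mod 599 = 255.

255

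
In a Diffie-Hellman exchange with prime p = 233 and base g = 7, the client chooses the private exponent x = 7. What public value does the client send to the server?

121

Public value = 7^7 mod 233.
7^1 ≡ 7 (mod 233)
7^2 = (7^1)^2 ≡ 7^2 = 49 ≡ 49 (mod 233)
7^4 = (7^2)^2 ≡ 49^2 = 2401 ≡ 71 (mod 233)
7^7 = 7^4 · 7^2 · 7^1 ≡ 71 · 49 · 7 ≡ 121 (mod 233).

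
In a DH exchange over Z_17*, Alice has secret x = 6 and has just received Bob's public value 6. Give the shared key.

8

Shared key K = 6^6 mod 17.
6^1 ≡ 6 (mod 17)
6^2 = (6^1)^2 ≡ 6^2 = 36 ≡ 2 (mod 17)
6^4 = (6^2)^2 ≡ 2^2 = 4 ≡ 4 (mod 17)
6^6 = 6^4 · 6^2 ≡ 4 · 2 ≡ 8 (mod 17).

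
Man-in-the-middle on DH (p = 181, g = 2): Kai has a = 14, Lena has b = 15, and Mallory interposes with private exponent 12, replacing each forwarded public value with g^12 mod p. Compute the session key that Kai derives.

27

Kai receives Mallory's public value M = 2^12 mod 181 instead of the honest one.
2^1 ≡ 2 (mod 181)
2^2 = (2^1)^2 ≡ 2^2 = 4 ≡ 4 (mod 181)
2^4 = (2^2)^2 ≡ 4^2 = 16 ≡ 16 (mod 181)
2^8 = (2^4)^2 ≡ 16^2 = 256 ≡ 75 (mod 181)
2^12 = 2^8 · 2^4 ≡ 75 · 16 ≡ 114 (mod 181).
So M = 114. Kai computes K = M^14 mod 181.
114^1 ≡ 114 (mod 181)
114^2 = (114^1)^2 ≡ 114^2 = 12996 ≡ 145 (mod 181)
114^4 = (114^2)^2 ≡ 145^2 = 21025 ≡ 29 (mod 181)
114^8 = (114^4)^2 ≡ 29^2 = 841 ≡ 117 (mod 181)
114^14 = 114^8 · 114^4 · 114^2 ≡ 117 · 29 · 145 ≡ 27 (mod 181).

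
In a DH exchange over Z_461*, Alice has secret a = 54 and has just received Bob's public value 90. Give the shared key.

336

Shared key K = 90^54 mod 461.
90^1 ≡ 90 (mod 461)
90^2 = (90^1)^2 ≡ 90^2 = 8100 ≡ 263 (mod 461)
90^4 = (90^2)^2 ≡ 263^2 = 69169 ≡ 19 (mod 461)
90^8 = (90^4)^2 ≡ 19^2 = 361 ≡ 361 (mod 461)
90^16 = (90^8)^2 ≡ 361^2 = 130321 ≡ 319 (mod 461)
90^32 = (90^16)^2 ≡ 319^2 = 101761 ≡ 341 (mod 461)
90^54 = 90^32 · 90^16 · 90^4 · 90^2 ≡ 341 · 319 · 19 · 263 ≡ 336 (mod 461).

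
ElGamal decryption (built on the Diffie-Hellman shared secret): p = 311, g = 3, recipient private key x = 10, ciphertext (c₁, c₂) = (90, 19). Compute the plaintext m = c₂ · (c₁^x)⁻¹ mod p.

92

Shared mask s = c₁^x mod p = 90^10 mod 311.
90^1 ≡ 90 (mod 311)
90^2 = (90^1)^2 ≡ 90^2 = 8100 ≡ 14 (mod 311)
90^4 = (90^2)^2 ≡ 14^2 = 196 ≡ 196 (mod 311)
90^8 = (90^4)^2 ≡ 196^2 = 38416 ≡ 163 (mod 311)
90^10 = 90^8 · 90^2 ≡ 163 · 14 ≡ 105 (mod 311).
So s = 105; s⁻¹ ≡ 234 (mod 311).
m = c₂ · s⁻¹ mod 311 = 19 · 234 mod 311 = 92.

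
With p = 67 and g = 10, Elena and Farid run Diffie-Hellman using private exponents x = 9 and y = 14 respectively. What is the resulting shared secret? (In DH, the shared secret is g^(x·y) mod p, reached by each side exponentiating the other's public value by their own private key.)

59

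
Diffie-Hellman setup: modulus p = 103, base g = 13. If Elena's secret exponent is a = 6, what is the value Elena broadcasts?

23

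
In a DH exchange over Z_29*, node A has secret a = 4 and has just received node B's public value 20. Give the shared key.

7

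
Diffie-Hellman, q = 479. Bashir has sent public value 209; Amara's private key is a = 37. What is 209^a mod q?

431

Shared key K = 209^37 mod 479.
209^1 ≡ 209 (mod 479)
209^2 = (209^1)^2 ≡ 209^2 = 43681 ≡ 92 (mod 479)
209^4 = (209^2)^2 ≡ 92^2 = 8464 ≡ 321 (mod 479)
209^8 = (209^4)^2 ≡ 321^2 = 103041 ≡ 56 (mod 479)
209^16 = (209^8)^2 ≡ 56^2 = 3136 ≡ 262 (mod 479)
209^32 = (209^16)^2 ≡ 262^2 = 68644 ≡ 147 (mod 479)
209^37 = 209^32 · 209^4 · 209^1 ≡ 147 · 321 · 209 ≡ 431 (mod 479).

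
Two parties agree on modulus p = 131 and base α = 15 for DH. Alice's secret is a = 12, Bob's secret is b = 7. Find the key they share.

117

Alice sends A = α^a mod p = 15^12 mod 131.
15^1 ≡ 15 (mod 131)
15^2 = (15^1)^2 ≡ 15^2 = 225 ≡ 94 (mod 131)
15^4 = (15^2)^2 ≡ 94^2 = 8836 ≡ 59 (mod 131)
15^8 = (15^4)^2 ≡ 59^2 = 3481 ≡ 75 (mod 131)
15^12 = 15^8 · 15^4 ≡ 75 · 59 ≡ 102 (mod 131).
So A = 102. Bob then computes K = A^b mod p = 102^7 mod 131.
102^1 ≡ 102 (mod 131)
102^2 = (102^1)^2 ≡ 102^2 = 10404 ≡ 55 (mod 131)
102^4 = (102^2)^2 ≡ 55^2 = 3025 ≡ 12 (mod 131)
102^7 = 102^4 · 102^2 · 102^1 ≡ 12 · 55 · 102 ≡ 117 (mod 131).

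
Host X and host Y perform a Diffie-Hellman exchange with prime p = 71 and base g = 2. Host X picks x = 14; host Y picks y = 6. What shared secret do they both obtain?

54

Host Y sends B = g^y mod p = 2^6 mod 71.
2^1 ≡ 2 (mod 71)
2^2 = (2^1)^2 ≡ 2^2 = 4 ≡ 4 (mod 71)
2^4 = (2^2)^2 ≡ 4^2 = 16 ≡ 16 (mod 71)
2^6 = 2^4 · 2^2 ≡ 16 · 4 ≡ 64 (mod 71).
So B = 64. Host X then computes K = B^x mod p = 64^14 mod 71.
64^1 ≡ 64 (mod 71)
64^2 = (64^1)^2 ≡ 64^2 = 4096 ≡ 49 (mod 71)
64^4 = (64^2)^2 ≡ 49^2 = 2401 ≡ 58 (mod 71)
64^8 = (64^4)^2 ≡ 58^2 = 3364 ≡ 27 (mod 71)
64^14 = 64^8 · 64^4 · 64^2 ≡ 27 · 58 · 49 ≡ 54 (mod 71).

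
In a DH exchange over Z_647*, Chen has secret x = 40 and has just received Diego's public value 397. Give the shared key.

327

Shared key K = 397^40 mod 647.
397^1 ≡ 397 (mod 647)
397^2 = (397^1)^2 ≡ 397^2 = 157609 ≡ 388 (mod 647)
397^4 = (397^2)^2 ≡ 388^2 = 150544 ≡ 440 (mod 647)
397^8 = (397^4)^2 ≡ 440^2 = 193600 ≡ 147 (mod 647)
397^16 = (397^8)^2 ≡ 147^2 = 21609 ≡ 258 (mod 647)
397^32 = (397^16)^2 ≡ 258^2 = 66564 ≡ 570 (mod 647)
397^40 = 397^32 · 397^8 ≡ 570 · 147 ≡ 327 (mod 647).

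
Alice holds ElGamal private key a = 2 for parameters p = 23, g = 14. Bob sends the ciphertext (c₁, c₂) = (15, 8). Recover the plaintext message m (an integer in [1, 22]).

3

Shared mask s = c₁^a mod p = 15^2 mod 23.
15^1 ≡ 15 (mod 23)
15^2 = (15^1)^2 ≡ 15^2 = 225 ≡ 18 (mod 23)
So s = 18; s⁻¹ ≡ 9 (mod 23).
m = c₂ · s⁻¹ mod 23 = 8 · 9 mod 23 = 3.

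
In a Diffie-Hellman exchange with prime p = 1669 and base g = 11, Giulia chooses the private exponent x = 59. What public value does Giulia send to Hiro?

18

Public value = 11^59 mod 1669.
11^1 ≡ 11 (mod 1669)
11^2 = (11^1)^2 ≡ 11^2 = 121 ≡ 121 (mod 1669)
11^4 = (11^2)^2 ≡ 121^2 = 14641 ≡ 1289 (mod 1669)
11^8 = (11^4)^2 ≡ 1289^2 = 1661521 ≡ 866 (mod 1669)
11^16 = (11^8)^2 ≡ 866^2 = 749956 ≡ 575 (mod 1669)
11^32 = (11^16)^2 ≡ 575^2 = 330625 ≡ 163 (mod 1669)
11^59 = 11^32 · 11^16 · 11^8 · 11^2 · 11^1 ≡ 163 · 575 · 866 · 121 · 11 ≡ 18 (mod 1669).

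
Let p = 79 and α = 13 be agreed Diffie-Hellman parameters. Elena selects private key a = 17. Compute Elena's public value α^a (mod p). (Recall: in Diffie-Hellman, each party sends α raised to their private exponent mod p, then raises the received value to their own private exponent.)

Public value = 13^17 (mod 79).
13^1 ≡ 13 (mod 79)
13^2 = (13^1)^2 ≡ 13^2 = 169 ≡ 11 (mod 79)
13^4 = (13^2)^2 ≡ 11^2 = 121 ≡ 42 (mod 79)
13^8 = (13^4)^2 ≡ 42^2 = 1764 ≡ 26 (mod 79)
13^16 = (13^8)^2 ≡ 26^2 = 676 ≡ 44 (mod 79)
13^17 = 13^16 · 13^1 ≡ 44 · 13 ≡ 19 (mod 79).

19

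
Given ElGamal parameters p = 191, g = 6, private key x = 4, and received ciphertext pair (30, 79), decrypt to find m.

Shared mask s = c₁^x mod p = 30^4 mod 191.
30^1 ≡ 30 (mod 191)
30^2 = (30^1)^2 ≡ 30^2 = 900 ≡ 136 (mod 191)
30^4 = (30^2)^2 ≡ 136^2 = 18496 ≡ 160 (mod 191)
So s = 160; s⁻¹ ≡ 154 (mod 191).
m = c₂ · s⁻¹ mod 191 = 79 · 154 mod 191 = 133.

133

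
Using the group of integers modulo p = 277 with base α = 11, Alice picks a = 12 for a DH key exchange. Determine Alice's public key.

Public value = 11^12 mod 277.
11^1 ≡ 11 (mod 277)
11^2 = (11^1)^2 ≡ 11^2 = 121 ≡ 121 (mod 277)
11^4 = (11^2)^2 ≡ 121^2 = 14641 ≡ 237 (mod 277)
11^8 = (11^4)^2 ≡ 237^2 = 56169 ≡ 215 (mod 277)
11^12 = 11^8 · 11^4 ≡ 215 · 237 ≡ 264 (mod 277).

264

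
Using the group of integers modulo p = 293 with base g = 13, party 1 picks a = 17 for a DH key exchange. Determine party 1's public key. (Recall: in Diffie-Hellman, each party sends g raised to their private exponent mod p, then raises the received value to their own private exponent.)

Public value = 13^17 mod 293.
13^1 ≡ 13 (mod 293)
13^2 = (13^1)^2 ≡ 13^2 = 169 ≡ 169 (mod 293)
13^4 = (13^2)^2 ≡ 169^2 = 28561 ≡ 140 (mod 293)
13^8 = (13^4)^2 ≡ 140^2 = 19600 ≡ 262 (mod 293)
13^16 = (13^8)^2 ≡ 262^2 = 68644 ≡ 82 (mod 293)
13^17 = 13^16 · 13^1 ≡ 82 · 13 ≡ 187 (mod 293).

187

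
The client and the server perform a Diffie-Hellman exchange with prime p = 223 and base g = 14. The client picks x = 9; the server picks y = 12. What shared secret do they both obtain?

82

The server sends B = g^y mod p = 14^12 mod 223.
14^1 ≡ 14 (mod 223)
14^2 = (14^1)^2 ≡ 14^2 = 196 ≡ 196 (mod 223)
14^4 = (14^2)^2 ≡ 196^2 = 38416 ≡ 60 (mod 223)
14^8 = (14^4)^2 ≡ 60^2 = 3600 ≡ 32 (mod 223)
14^12 = 14^8 · 14^4 ≡ 32 · 60 ≡ 136 (mod 223).
So B = 136. The client then computes K = B^x mod p = 136^9 mod 223.
136^1 ≡ 136 (mod 223)
136^2 = (136^1)^2 ≡ 136^2 = 18496 ≡ 210 (mod 223)
136^4 = (136^2)^2 ≡ 210^2 = 44100 ≡ 169 (mod 223)
136^8 = (136^4)^2 ≡ 169^2 = 28561 ≡ 17 (mod 223)
136^9 = 136^8 · 136^1 ≡ 17 · 136 ≡ 82 (mod 223).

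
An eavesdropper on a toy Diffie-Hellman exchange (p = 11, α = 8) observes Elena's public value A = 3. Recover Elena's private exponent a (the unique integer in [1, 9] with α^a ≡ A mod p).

6

Try successive powers of 8 modulo 11:
8^1 ≡ 8
8^2 ≡ 9
8^3 ≡ 6
8^4 ≡ 4
8^5 ≡ 10
8^6 ≡ 3
Found: a = 6.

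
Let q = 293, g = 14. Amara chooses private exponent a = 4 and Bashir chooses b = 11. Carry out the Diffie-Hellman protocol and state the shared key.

69

Bashir sends B = g^b mod q = 14^11 mod 293.
14^1 ≡ 14 (mod 293)
14^2 = (14^1)^2 ≡ 14^2 = 196 ≡ 196 (mod 293)
14^4 = (14^2)^2 ≡ 196^2 = 38416 ≡ 33 (mod 293)
14^8 = (14^4)^2 ≡ 33^2 = 1089 ≡ 210 (mod 293)
14^11 = 14^8 · 14^2 · 14^1 ≡ 210 · 196 · 14 ≡ 202 (mod 293).
So B = 202. Amara then computes K = B^a mod q = 202^4 mod 293.
202^1 ≡ 202 (mod 293)
202^2 = (202^1)^2 ≡ 202^2 = 40804 ≡ 77 (mod 293)
202^4 = (202^2)^2 ≡ 77^2 = 5929 ≡ 69 (mod 293)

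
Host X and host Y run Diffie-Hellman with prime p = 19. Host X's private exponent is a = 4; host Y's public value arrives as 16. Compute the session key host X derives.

5

Shared key K = 16^4 mod 19.
16^1 ≡ 16 (mod 19)
16^2 = (16^1)^2 ≡ 16^2 = 256 ≡ 9 (mod 19)
16^4 = (16^2)^2 ≡ 9^2 = 81 ≡ 5 (mod 19)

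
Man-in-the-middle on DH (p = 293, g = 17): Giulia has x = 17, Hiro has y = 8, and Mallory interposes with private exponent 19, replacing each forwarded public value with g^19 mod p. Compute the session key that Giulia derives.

94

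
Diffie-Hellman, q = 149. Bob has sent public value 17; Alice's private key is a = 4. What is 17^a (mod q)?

Shared key K = 17^4 mod 149.
17^1 ≡ 17 (mod 149)
17^2 = (17^1)^2 ≡ 17^2 = 289 ≡ 140 (mod 149)
17^4 = (17^2)^2 ≡ 140^2 = 19600 ≡ 81 (mod 149)

81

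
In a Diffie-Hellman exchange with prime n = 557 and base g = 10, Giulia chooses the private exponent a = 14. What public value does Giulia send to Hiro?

292

Public value = 10^14 mod 557.
10^1 ≡ 10 (mod 557)
10^2 = (10^1)^2 ≡ 10^2 = 100 ≡ 100 (mod 557)
10^4 = (10^2)^2 ≡ 100^2 = 10000 ≡ 531 (mod 557)
10^8 = (10^4)^2 ≡ 531^2 = 281961 ≡ 119 (mod 557)
10^14 = 10^8 · 10^4 · 10^2 ≡ 119 · 531 · 100 ≡ 292 (mod 557).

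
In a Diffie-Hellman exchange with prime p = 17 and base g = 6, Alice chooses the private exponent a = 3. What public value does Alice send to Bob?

Public value = 6^3 mod 17.
6^1 ≡ 6 (mod 17)
6^2 = (6^1)^2 ≡ 6^2 = 36 ≡ 2 (mod 17)
6^3 = 6^2 · 6^1 ≡ 2 · 6 ≡ 12 (mod 17).

12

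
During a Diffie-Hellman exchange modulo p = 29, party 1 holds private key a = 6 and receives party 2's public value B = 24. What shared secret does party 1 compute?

Shared key K = 24^6 mod 29.
24^1 ≡ 24 (mod 29)
24^2 = (24^1)^2 ≡ 24^2 = 576 ≡ 25 (mod 29)
24^4 = (24^2)^2 ≡ 25^2 = 625 ≡ 16 (mod 29)
24^6 = 24^4 · 24^2 ≡ 16 · 25 ≡ 23 (mod 29).

23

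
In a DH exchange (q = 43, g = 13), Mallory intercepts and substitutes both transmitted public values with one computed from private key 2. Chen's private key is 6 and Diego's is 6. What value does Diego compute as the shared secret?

41

Diego receives Mallory's public value M = 13^2 mod 43 instead of the honest one.
13^1 ≡ 13 (mod 43)
13^2 = (13^1)^2 ≡ 13^2 = 169 ≡ 40 (mod 43)
So M = 40. Diego computes K = M^6 mod 43.
40^1 ≡ 40 (mod 43)
40^2 = (40^1)^2 ≡ 40^2 = 1600 ≡ 9 (mod 43)
40^4 = (40^2)^2 ≡ 9^2 = 81 ≡ 38 (mod 43)
40^6 = 40^4 · 40^2 ≡ 38 · 9 ≡ 41 (mod 43).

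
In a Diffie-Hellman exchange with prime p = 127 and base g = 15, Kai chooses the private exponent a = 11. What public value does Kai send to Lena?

44

Public value = 15^11 mod 127.
15^1 ≡ 15 (mod 127)
15^2 = (15^1)^2 ≡ 15^2 = 225 ≡ 98 (mod 127)
15^4 = (15^2)^2 ≡ 98^2 = 9604 ≡ 79 (mod 127)
15^8 = (15^4)^2 ≡ 79^2 = 6241 ≡ 18 (mod 127)
15^11 = 15^8 · 15^2 · 15^1 ≡ 18 · 98 · 15 ≡ 44 (mod 127).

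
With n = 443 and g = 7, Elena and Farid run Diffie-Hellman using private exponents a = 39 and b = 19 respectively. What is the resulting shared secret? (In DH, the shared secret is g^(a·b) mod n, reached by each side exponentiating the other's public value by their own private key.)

63

Elena sends A = g^a mod n = 7^39 mod 443.
7^1 ≡ 7 (mod 443)
7^2 = (7^1)^2 ≡ 7^2 = 49 ≡ 49 (mod 443)
7^4 = (7^2)^2 ≡ 49^2 = 2401 ≡ 186 (mod 443)
7^8 = (7^4)^2 ≡ 186^2 = 34596 ≡ 42 (mod 443)
7^16 = (7^8)^2 ≡ 42^2 = 1764 ≡ 435 (mod 443)
7^32 = (7^16)^2 ≡ 435^2 = 189225 ≡ 64 (mod 443)
7^39 = 7^32 · 7^4 · 7^2 · 7^1 ≡ 64 · 186 · 49 · 7 ≡ 384 (mod 443).
So A = 384. Farid then computes K = A^b mod n = 384^19 mod 443.
384^1 ≡ 384 (mod 443)
384^2 = (384^1)^2 ≡ 384^2 = 147456 ≡ 380 (mod 443)
384^4 = (384^2)^2 ≡ 380^2 = 144400 ≡ 425 (mod 443)
384^8 = (384^4)^2 ≡ 425^2 = 180625 ≡ 324 (mod 443)
384^16 = (384^8)^2 ≡ 324^2 = 104976 ≡ 428 (mod 443)
384^19 = 384^16 · 384^2 · 384^1 ≡ 428 · 380 · 384 ≡ 63 (mod 443).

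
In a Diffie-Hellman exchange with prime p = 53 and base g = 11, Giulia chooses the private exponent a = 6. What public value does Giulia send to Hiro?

36

Public value = 11^6 mod 53.
11^1 ≡ 11 (mod 53)
11^2 = (11^1)^2 ≡ 11^2 = 121 ≡ 15 (mod 53)
11^4 = (11^2)^2 ≡ 15^2 = 225 ≡ 13 (mod 53)
11^6 = 11^4 · 11^2 ≡ 13 · 15 ≡ 36 (mod 53).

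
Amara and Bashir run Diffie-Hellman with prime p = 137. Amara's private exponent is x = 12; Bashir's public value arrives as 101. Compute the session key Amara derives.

73

Shared key K = 101^12 mod 137.
101^1 ≡ 101 (mod 137)
101^2 = (101^1)^2 ≡ 101^2 = 10201 ≡ 63 (mod 137)
101^4 = (101^2)^2 ≡ 63^2 = 3969 ≡ 133 (mod 137)
101^8 = (101^4)^2 ≡ 133^2 = 17689 ≡ 16 (mod 137)
101^12 = 101^8 · 101^4 ≡ 16 · 133 ≡ 73 (mod 137).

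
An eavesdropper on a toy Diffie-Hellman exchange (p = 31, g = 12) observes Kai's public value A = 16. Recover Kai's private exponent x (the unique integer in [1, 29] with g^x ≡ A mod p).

24

Try successive powers of 12 modulo 31:
12^1 ≡ 12
12^2 ≡ 20
12^3 ≡ 23
12^4 ≡ 28
12^5 ≡ 26
12^6 ≡ 2
12^7 ≡ 24
12^8 ≡ 9
12^9 ≡ 15
12^10 ≡ 25
12^11 ≡ 21
12^12 ≡ 4
12^13 ≡ 17
12^14 ≡ 18
12^15 ≡ 30
12^16 ≡ 19
12^17 ≡ 11
12^18 ≡ 8
12^19 ≡ 3
12^20 ≡ 5
12^21 ≡ 29
12^22 ≡ 7
12^23 ≡ 22
12^24 ≡ 16
Found: x = 24.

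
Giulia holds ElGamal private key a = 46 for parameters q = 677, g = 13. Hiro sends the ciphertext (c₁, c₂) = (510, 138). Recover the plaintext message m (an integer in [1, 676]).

645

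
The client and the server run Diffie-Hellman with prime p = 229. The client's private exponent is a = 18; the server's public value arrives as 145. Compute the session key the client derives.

4

Shared key K = 145^18 mod 229.
145^1 ≡ 145 (mod 229)
145^2 = (145^1)^2 ≡ 145^2 = 21025 ≡ 186 (mod 229)
145^4 = (145^2)^2 ≡ 186^2 = 34596 ≡ 17 (mod 229)
145^8 = (145^4)^2 ≡ 17^2 = 289 ≡ 60 (mod 229)
145^16 = (145^8)^2 ≡ 60^2 = 3600 ≡ 165 (mod 229)
145^18 = 145^16 · 145^2 ≡ 165 · 186 ≡ 4 (mod 229).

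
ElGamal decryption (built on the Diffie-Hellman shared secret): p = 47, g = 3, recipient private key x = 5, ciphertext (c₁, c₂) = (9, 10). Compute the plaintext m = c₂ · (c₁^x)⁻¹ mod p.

31

Shared mask s = c₁^x mod p = 9^5 mod 47.
9^1 ≡ 9 (mod 47)
9^2 = (9^1)^2 ≡ 9^2 = 81 ≡ 34 (mod 47)
9^4 = (9^2)^2 ≡ 34^2 = 1156 ≡ 28 (mod 47)
9^5 = 9^4 · 9^1 ≡ 28 · 9 ≡ 17 (mod 47).
So s = 17; s⁻¹ ≡ 36 (mod 47).
m = c₂ · s⁻¹ mod 47 = 10 · 36 mod 47 = 31.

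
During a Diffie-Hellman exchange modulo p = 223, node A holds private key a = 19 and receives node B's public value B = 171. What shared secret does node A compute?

Shared key K = 171^19 mod 223.
171^1 ≡ 171 (mod 223)
171^2 = (171^1)^2 ≡ 171^2 = 29241 ≡ 28 (mod 223)
171^4 = (171^2)^2 ≡ 28^2 = 784 ≡ 115 (mod 223)
171^8 = (171^4)^2 ≡ 115^2 = 13225 ≡ 68 (mod 223)
171^16 = (171^8)^2 ≡ 68^2 = 4624 ≡ 164 (mod 223)
171^19 = 171^16 · 171^2 · 171^1 ≡ 164 · 28 · 171 ≡ 49 (mod 223).

49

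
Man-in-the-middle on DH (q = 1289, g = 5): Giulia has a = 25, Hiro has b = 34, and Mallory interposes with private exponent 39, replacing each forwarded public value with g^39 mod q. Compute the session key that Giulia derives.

999

Giulia receives Mallory's public value M = 5^39 mod 1289 instead of the honest one.
5^1 ≡ 5 (mod 1289)
5^2 = (5^1)^2 ≡ 5^2 = 25 ≡ 25 (mod 1289)
5^4 = (5^2)^2 ≡ 25^2 = 625 ≡ 625 (mod 1289)
5^8 = (5^4)^2 ≡ 625^2 = 390625 ≡ 58 (mod 1289)
5^16 = (5^8)^2 ≡ 58^2 = 3364 ≡ 786 (mod 1289)
5^32 = (5^16)^2 ≡ 786^2 = 617796 ≡ 365 (mod 1289)
5^39 = 5^32 · 5^4 · 5^2 · 5^1 ≡ 365 · 625 · 25 · 5 ≡ 367 (mod 1289).
So M = 367. Giulia computes K = M^25 mod 1289.
367^1 ≡ 367 (mod 1289)
367^2 = (367^1)^2 ≡ 367^2 = 134689 ≡ 633 (mod 1289)
367^4 = (367^2)^2 ≡ 633^2 = 400689 ≡ 1099 (mod 1289)
367^8 = (367^4)^2 ≡ 1099^2 = 1207801 ≡ 8 (mod 1289)
367^16 = (367^8)^2 ≡ 8^2 = 64 ≡ 64 (mod 1289)
367^25 = 367^16 · 367^8 · 367^1 ≡ 64 · 8 · 367 ≡ 999 (mod 1289).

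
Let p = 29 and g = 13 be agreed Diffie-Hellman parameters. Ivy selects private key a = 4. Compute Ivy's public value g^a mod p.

Public value = 13^4 mod 29.
13^1 ≡ 13 (mod 29)
13^2 = (13^1)^2 ≡ 13^2 = 169 ≡ 24 (mod 29)
13^4 = (13^2)^2 ≡ 24^2 = 576 ≡ 25 (mod 29)

25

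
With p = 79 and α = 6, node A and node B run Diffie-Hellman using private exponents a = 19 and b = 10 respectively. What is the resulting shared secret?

72

Node B sends B = α^b mod p = 6^10 mod 79.
6^1 ≡ 6 (mod 79)
6^2 = (6^1)^2 ≡ 6^2 = 36 ≡ 36 (mod 79)
6^4 = (6^2)^2 ≡ 36^2 = 1296 ≡ 32 (mod 79)
6^8 = (6^4)^2 ≡ 32^2 = 1024 ≡ 76 (mod 79)
6^10 = 6^8 · 6^2 ≡ 76 · 36 ≡ 50 (mod 79).
So B = 50. Node A then computes K = B^a mod p = 50^19 mod 79.
50^1 ≡ 50 (mod 79)
50^2 = (50^1)^2 ≡ 50^2 = 2500 ≡ 51 (mod 79)
50^4 = (50^2)^2 ≡ 51^2 = 2601 ≡ 73 (mod 79)
50^8 = (50^4)^2 ≡ 73^2 = 5329 ≡ 36 (mod 79)
50^16 = (50^8)^2 ≡ 36^2 = 1296 ≡ 32 (mod 79)
50^19 = 50^16 · 50^2 · 50^1 ≡ 32 · 51 · 50 ≡ 72 (mod 79).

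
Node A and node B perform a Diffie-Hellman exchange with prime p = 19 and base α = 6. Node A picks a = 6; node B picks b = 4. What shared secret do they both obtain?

Node B sends B = α^b mod p = 6^4 mod 19.
6^1 ≡ 6 (mod 19)
6^2 = (6^1)^2 ≡ 6^2 = 36 ≡ 17 (mod 19)
6^4 = (6^2)^2 ≡ 17^2 = 289 ≡ 4 (mod 19)
So B = 4. Node A then computes K = B^a mod p = 4^6 mod 19.
4^1 ≡ 4 (mod 19)
4^2 = (4^1)^2 ≡ 4^2 = 16 ≡ 16 (mod 19)
4^4 = (4^2)^2 ≡ 16^2 = 256 ≡ 9 (mod 19)
4^6 = 4^4 · 4^2 ≡ 9 · 16 ≡ 11 (mod 19).

11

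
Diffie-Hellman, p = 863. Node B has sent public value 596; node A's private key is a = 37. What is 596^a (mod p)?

Shared key K = 596^37 mod 863.
596^1 ≡ 596 (mod 863)
596^2 = (596^1)^2 ≡ 596^2 = 355216 ≡ 523 (mod 863)
596^4 = (596^2)^2 ≡ 523^2 = 273529 ≡ 821 (mod 863)
596^8 = (596^4)^2 ≡ 821^2 = 674041 ≡ 38 (mod 863)
596^16 = (596^8)^2 ≡ 38^2 = 1444 ≡ 581 (mod 863)
596^32 = (596^16)^2 ≡ 581^2 = 337561 ≡ 128 (mod 863)
596^37 = 596^32 · 596^4 · 596^1 ≡ 128 · 821 · 596 ≡ 223 (mod 863).

223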